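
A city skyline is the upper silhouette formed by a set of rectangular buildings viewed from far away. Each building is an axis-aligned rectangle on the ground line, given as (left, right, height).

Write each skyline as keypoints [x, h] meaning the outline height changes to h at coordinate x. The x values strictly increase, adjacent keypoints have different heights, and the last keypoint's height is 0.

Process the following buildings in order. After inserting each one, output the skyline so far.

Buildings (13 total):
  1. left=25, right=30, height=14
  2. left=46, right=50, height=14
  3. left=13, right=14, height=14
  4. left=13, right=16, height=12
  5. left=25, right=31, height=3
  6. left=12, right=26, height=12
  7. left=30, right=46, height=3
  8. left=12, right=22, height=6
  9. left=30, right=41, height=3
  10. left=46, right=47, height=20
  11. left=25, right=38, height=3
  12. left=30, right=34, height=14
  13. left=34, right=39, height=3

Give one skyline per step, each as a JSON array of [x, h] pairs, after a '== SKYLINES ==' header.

== SKYLINES ==
[[25,14],[30,0]]
[[25,14],[30,0],[46,14],[50,0]]
[[13,14],[14,0],[25,14],[30,0],[46,14],[50,0]]
[[13,14],[14,12],[16,0],[25,14],[30,0],[46,14],[50,0]]
[[13,14],[14,12],[16,0],[25,14],[30,3],[31,0],[46,14],[50,0]]
[[12,12],[13,14],[14,12],[25,14],[30,3],[31,0],[46,14],[50,0]]
[[12,12],[13,14],[14,12],[25,14],[30,3],[46,14],[50,0]]
[[12,12],[13,14],[14,12],[25,14],[30,3],[46,14],[50,0]]
[[12,12],[13,14],[14,12],[25,14],[30,3],[46,14],[50,0]]
[[12,12],[13,14],[14,12],[25,14],[30,3],[46,20],[47,14],[50,0]]
[[12,12],[13,14],[14,12],[25,14],[30,3],[46,20],[47,14],[50,0]]
[[12,12],[13,14],[14,12],[25,14],[34,3],[46,20],[47,14],[50,0]]
[[12,12],[13,14],[14,12],[25,14],[34,3],[46,20],[47,14],[50,0]]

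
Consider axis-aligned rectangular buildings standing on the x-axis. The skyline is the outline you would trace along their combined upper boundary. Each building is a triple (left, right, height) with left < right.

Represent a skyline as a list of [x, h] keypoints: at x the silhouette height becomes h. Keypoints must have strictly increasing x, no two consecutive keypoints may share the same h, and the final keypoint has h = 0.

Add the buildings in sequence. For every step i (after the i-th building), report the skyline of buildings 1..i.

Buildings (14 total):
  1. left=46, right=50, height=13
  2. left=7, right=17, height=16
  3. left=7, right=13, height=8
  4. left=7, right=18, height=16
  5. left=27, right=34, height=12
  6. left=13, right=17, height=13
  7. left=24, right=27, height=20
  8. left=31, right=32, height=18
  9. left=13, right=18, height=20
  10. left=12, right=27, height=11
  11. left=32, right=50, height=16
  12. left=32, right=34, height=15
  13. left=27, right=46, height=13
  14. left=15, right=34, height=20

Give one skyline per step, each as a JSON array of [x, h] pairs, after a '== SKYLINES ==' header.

== SKYLINES ==
[[46,13],[50,0]]
[[7,16],[17,0],[46,13],[50,0]]
[[7,16],[17,0],[46,13],[50,0]]
[[7,16],[18,0],[46,13],[50,0]]
[[7,16],[18,0],[27,12],[34,0],[46,13],[50,0]]
[[7,16],[18,0],[27,12],[34,0],[46,13],[50,0]]
[[7,16],[18,0],[24,20],[27,12],[34,0],[46,13],[50,0]]
[[7,16],[18,0],[24,20],[27,12],[31,18],[32,12],[34,0],[46,13],[50,0]]
[[7,16],[13,20],[18,0],[24,20],[27,12],[31,18],[32,12],[34,0],[46,13],[50,0]]
[[7,16],[13,20],[18,11],[24,20],[27,12],[31,18],[32,12],[34,0],[46,13],[50,0]]
[[7,16],[13,20],[18,11],[24,20],[27,12],[31,18],[32,16],[50,0]]
[[7,16],[13,20],[18,11],[24,20],[27,12],[31,18],[32,16],[50,0]]
[[7,16],[13,20],[18,11],[24,20],[27,13],[31,18],[32,16],[50,0]]
[[7,16],[13,20],[34,16],[50,0]]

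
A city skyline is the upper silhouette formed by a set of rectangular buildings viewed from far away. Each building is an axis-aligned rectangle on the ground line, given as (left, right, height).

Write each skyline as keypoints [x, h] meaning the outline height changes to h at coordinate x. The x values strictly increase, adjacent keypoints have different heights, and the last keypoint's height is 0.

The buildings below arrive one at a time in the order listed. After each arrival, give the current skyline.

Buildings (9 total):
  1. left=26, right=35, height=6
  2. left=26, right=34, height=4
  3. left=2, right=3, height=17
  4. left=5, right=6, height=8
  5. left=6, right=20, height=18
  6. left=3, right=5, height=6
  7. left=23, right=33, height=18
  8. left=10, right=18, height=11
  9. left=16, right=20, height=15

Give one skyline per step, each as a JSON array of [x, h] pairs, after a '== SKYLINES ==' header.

== SKYLINES ==
[[26,6],[35,0]]
[[26,6],[35,0]]
[[2,17],[3,0],[26,6],[35,0]]
[[2,17],[3,0],[5,8],[6,0],[26,6],[35,0]]
[[2,17],[3,0],[5,8],[6,18],[20,0],[26,6],[35,0]]
[[2,17],[3,6],[5,8],[6,18],[20,0],[26,6],[35,0]]
[[2,17],[3,6],[5,8],[6,18],[20,0],[23,18],[33,6],[35,0]]
[[2,17],[3,6],[5,8],[6,18],[20,0],[23,18],[33,6],[35,0]]
[[2,17],[3,6],[5,8],[6,18],[20,0],[23,18],[33,6],[35,0]]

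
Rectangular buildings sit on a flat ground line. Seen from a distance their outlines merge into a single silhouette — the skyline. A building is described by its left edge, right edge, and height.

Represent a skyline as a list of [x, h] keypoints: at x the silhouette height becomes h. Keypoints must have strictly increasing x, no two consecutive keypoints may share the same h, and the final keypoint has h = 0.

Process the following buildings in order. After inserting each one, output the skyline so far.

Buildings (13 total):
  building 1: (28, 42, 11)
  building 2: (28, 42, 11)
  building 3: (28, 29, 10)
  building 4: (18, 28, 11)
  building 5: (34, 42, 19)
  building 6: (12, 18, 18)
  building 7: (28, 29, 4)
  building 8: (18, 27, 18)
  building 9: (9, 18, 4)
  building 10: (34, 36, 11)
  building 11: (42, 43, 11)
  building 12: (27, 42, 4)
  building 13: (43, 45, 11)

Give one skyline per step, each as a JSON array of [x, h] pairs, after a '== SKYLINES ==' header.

== SKYLINES ==
[[28,11],[42,0]]
[[28,11],[42,0]]
[[28,11],[42,0]]
[[18,11],[42,0]]
[[18,11],[34,19],[42,0]]
[[12,18],[18,11],[34,19],[42,0]]
[[12,18],[18,11],[34,19],[42,0]]
[[12,18],[27,11],[34,19],[42,0]]
[[9,4],[12,18],[27,11],[34,19],[42,0]]
[[9,4],[12,18],[27,11],[34,19],[42,0]]
[[9,4],[12,18],[27,11],[34,19],[42,11],[43,0]]
[[9,4],[12,18],[27,11],[34,19],[42,11],[43,0]]
[[9,4],[12,18],[27,11],[34,19],[42,11],[45,0]]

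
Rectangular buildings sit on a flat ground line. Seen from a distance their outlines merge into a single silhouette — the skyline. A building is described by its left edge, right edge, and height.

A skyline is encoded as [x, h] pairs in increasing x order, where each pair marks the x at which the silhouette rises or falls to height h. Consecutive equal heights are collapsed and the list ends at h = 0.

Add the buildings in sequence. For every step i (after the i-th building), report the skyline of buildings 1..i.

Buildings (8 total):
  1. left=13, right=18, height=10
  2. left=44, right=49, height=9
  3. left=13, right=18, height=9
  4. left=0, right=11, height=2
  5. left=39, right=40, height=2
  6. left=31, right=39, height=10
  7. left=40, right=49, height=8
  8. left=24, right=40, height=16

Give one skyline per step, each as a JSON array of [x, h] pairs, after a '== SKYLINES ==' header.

== SKYLINES ==
[[13,10],[18,0]]
[[13,10],[18,0],[44,9],[49,0]]
[[13,10],[18,0],[44,9],[49,0]]
[[0,2],[11,0],[13,10],[18,0],[44,9],[49,0]]
[[0,2],[11,0],[13,10],[18,0],[39,2],[40,0],[44,9],[49,0]]
[[0,2],[11,0],[13,10],[18,0],[31,10],[39,2],[40,0],[44,9],[49,0]]
[[0,2],[11,0],[13,10],[18,0],[31,10],[39,2],[40,8],[44,9],[49,0]]
[[0,2],[11,0],[13,10],[18,0],[24,16],[40,8],[44,9],[49,0]]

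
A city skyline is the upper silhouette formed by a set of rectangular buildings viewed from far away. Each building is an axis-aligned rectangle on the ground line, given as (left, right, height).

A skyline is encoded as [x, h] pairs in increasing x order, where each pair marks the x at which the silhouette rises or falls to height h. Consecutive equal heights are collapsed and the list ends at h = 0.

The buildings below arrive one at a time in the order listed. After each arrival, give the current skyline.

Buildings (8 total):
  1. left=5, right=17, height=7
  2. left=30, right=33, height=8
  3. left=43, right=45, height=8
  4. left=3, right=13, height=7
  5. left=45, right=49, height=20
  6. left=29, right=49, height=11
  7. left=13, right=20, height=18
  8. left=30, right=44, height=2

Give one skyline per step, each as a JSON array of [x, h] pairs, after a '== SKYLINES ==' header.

== SKYLINES ==
[[5,7],[17,0]]
[[5,7],[17,0],[30,8],[33,0]]
[[5,7],[17,0],[30,8],[33,0],[43,8],[45,0]]
[[3,7],[17,0],[30,8],[33,0],[43,8],[45,0]]
[[3,7],[17,0],[30,8],[33,0],[43,8],[45,20],[49,0]]
[[3,7],[17,0],[29,11],[45,20],[49,0]]
[[3,7],[13,18],[20,0],[29,11],[45,20],[49,0]]
[[3,7],[13,18],[20,0],[29,11],[45,20],[49,0]]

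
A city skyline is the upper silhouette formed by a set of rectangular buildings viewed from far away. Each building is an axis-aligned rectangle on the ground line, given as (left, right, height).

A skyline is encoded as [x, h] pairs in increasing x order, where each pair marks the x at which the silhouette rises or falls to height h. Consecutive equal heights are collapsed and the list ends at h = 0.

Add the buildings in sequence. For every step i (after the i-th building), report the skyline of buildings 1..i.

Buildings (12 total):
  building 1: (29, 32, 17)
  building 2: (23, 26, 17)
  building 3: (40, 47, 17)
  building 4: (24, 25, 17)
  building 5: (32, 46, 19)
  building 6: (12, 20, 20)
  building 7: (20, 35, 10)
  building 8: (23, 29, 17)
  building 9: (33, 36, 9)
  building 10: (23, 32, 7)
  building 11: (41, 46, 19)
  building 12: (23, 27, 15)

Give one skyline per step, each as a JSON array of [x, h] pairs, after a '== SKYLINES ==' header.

== SKYLINES ==
[[29,17],[32,0]]
[[23,17],[26,0],[29,17],[32,0]]
[[23,17],[26,0],[29,17],[32,0],[40,17],[47,0]]
[[23,17],[26,0],[29,17],[32,0],[40,17],[47,0]]
[[23,17],[26,0],[29,17],[32,19],[46,17],[47,0]]
[[12,20],[20,0],[23,17],[26,0],[29,17],[32,19],[46,17],[47,0]]
[[12,20],[20,10],[23,17],[26,10],[29,17],[32,19],[46,17],[47,0]]
[[12,20],[20,10],[23,17],[32,19],[46,17],[47,0]]
[[12,20],[20,10],[23,17],[32,19],[46,17],[47,0]]
[[12,20],[20,10],[23,17],[32,19],[46,17],[47,0]]
[[12,20],[20,10],[23,17],[32,19],[46,17],[47,0]]
[[12,20],[20,10],[23,17],[32,19],[46,17],[47,0]]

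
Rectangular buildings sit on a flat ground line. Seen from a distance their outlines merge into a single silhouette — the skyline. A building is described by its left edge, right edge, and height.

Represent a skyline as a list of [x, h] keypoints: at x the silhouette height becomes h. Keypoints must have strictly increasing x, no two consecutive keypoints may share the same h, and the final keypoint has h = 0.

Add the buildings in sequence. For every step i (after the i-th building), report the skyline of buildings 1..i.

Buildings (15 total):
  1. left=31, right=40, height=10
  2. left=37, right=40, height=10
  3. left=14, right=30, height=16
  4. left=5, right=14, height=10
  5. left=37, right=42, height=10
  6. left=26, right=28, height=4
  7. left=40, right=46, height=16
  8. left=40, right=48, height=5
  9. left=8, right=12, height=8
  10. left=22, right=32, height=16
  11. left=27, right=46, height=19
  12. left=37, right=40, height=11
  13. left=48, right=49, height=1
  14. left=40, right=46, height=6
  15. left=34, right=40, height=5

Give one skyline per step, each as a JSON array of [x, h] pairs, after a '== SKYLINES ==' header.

== SKYLINES ==
[[31,10],[40,0]]
[[31,10],[40,0]]
[[14,16],[30,0],[31,10],[40,0]]
[[5,10],[14,16],[30,0],[31,10],[40,0]]
[[5,10],[14,16],[30,0],[31,10],[42,0]]
[[5,10],[14,16],[30,0],[31,10],[42,0]]
[[5,10],[14,16],[30,0],[31,10],[40,16],[46,0]]
[[5,10],[14,16],[30,0],[31,10],[40,16],[46,5],[48,0]]
[[5,10],[14,16],[30,0],[31,10],[40,16],[46,5],[48,0]]
[[5,10],[14,16],[32,10],[40,16],[46,5],[48,0]]
[[5,10],[14,16],[27,19],[46,5],[48,0]]
[[5,10],[14,16],[27,19],[46,5],[48,0]]
[[5,10],[14,16],[27,19],[46,5],[48,1],[49,0]]
[[5,10],[14,16],[27,19],[46,5],[48,1],[49,0]]
[[5,10],[14,16],[27,19],[46,5],[48,1],[49,0]]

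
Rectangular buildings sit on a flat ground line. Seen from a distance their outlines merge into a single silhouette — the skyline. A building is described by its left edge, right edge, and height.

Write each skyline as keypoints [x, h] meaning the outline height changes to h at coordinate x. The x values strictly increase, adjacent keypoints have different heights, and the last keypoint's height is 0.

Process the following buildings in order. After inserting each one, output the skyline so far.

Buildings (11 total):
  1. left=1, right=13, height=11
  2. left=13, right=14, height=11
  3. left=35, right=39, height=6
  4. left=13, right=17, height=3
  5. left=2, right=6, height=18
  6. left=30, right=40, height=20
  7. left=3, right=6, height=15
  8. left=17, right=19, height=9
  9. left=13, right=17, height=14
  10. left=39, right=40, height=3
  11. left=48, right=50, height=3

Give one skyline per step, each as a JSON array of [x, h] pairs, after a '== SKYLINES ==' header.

== SKYLINES ==
[[1,11],[13,0]]
[[1,11],[14,0]]
[[1,11],[14,0],[35,6],[39,0]]
[[1,11],[14,3],[17,0],[35,6],[39,0]]
[[1,11],[2,18],[6,11],[14,3],[17,0],[35,6],[39,0]]
[[1,11],[2,18],[6,11],[14,3],[17,0],[30,20],[40,0]]
[[1,11],[2,18],[6,11],[14,3],[17,0],[30,20],[40,0]]
[[1,11],[2,18],[6,11],[14,3],[17,9],[19,0],[30,20],[40,0]]
[[1,11],[2,18],[6,11],[13,14],[17,9],[19,0],[30,20],[40,0]]
[[1,11],[2,18],[6,11],[13,14],[17,9],[19,0],[30,20],[40,0]]
[[1,11],[2,18],[6,11],[13,14],[17,9],[19,0],[30,20],[40,0],[48,3],[50,0]]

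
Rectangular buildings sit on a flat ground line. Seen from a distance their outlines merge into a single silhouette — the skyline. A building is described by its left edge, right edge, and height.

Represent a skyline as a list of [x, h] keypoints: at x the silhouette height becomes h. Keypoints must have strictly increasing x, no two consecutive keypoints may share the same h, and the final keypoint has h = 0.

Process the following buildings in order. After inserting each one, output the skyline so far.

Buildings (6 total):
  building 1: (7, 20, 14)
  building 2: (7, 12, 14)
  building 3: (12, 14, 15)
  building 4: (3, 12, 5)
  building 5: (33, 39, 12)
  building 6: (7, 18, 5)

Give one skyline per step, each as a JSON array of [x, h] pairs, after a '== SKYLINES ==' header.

== SKYLINES ==
[[7,14],[20,0]]
[[7,14],[20,0]]
[[7,14],[12,15],[14,14],[20,0]]
[[3,5],[7,14],[12,15],[14,14],[20,0]]
[[3,5],[7,14],[12,15],[14,14],[20,0],[33,12],[39,0]]
[[3,5],[7,14],[12,15],[14,14],[20,0],[33,12],[39,0]]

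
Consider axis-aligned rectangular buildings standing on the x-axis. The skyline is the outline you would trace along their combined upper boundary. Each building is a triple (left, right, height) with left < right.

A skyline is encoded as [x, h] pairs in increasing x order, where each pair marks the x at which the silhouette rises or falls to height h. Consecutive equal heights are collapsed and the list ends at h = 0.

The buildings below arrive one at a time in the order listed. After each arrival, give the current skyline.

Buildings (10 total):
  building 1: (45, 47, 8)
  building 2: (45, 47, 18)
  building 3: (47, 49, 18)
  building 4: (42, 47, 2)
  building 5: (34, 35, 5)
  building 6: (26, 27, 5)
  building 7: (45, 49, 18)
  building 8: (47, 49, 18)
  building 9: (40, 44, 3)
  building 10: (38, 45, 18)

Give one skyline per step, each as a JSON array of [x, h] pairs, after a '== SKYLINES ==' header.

== SKYLINES ==
[[45,8],[47,0]]
[[45,18],[47,0]]
[[45,18],[49,0]]
[[42,2],[45,18],[49,0]]
[[34,5],[35,0],[42,2],[45,18],[49,0]]
[[26,5],[27,0],[34,5],[35,0],[42,2],[45,18],[49,0]]
[[26,5],[27,0],[34,5],[35,0],[42,2],[45,18],[49,0]]
[[26,5],[27,0],[34,5],[35,0],[42,2],[45,18],[49,0]]
[[26,5],[27,0],[34,5],[35,0],[40,3],[44,2],[45,18],[49,0]]
[[26,5],[27,0],[34,5],[35,0],[38,18],[49,0]]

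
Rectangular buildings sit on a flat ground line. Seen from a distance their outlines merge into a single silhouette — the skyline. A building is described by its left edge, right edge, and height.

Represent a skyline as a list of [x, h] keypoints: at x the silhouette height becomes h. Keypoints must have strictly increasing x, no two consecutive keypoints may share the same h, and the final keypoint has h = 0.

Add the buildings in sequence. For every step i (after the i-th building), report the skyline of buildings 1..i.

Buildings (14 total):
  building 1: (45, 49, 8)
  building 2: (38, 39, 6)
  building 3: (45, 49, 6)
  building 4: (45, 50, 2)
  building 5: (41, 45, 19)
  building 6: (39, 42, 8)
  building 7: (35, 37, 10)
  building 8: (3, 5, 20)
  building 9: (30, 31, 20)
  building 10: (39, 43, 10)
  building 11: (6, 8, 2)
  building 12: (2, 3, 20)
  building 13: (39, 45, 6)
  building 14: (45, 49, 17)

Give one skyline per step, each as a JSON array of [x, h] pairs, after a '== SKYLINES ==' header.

== SKYLINES ==
[[45,8],[49,0]]
[[38,6],[39,0],[45,8],[49,0]]
[[38,6],[39,0],[45,8],[49,0]]
[[38,6],[39,0],[45,8],[49,2],[50,0]]
[[38,6],[39,0],[41,19],[45,8],[49,2],[50,0]]
[[38,6],[39,8],[41,19],[45,8],[49,2],[50,0]]
[[35,10],[37,0],[38,6],[39,8],[41,19],[45,8],[49,2],[50,0]]
[[3,20],[5,0],[35,10],[37,0],[38,6],[39,8],[41,19],[45,8],[49,2],[50,0]]
[[3,20],[5,0],[30,20],[31,0],[35,10],[37,0],[38,6],[39,8],[41,19],[45,8],[49,2],[50,0]]
[[3,20],[5,0],[30,20],[31,0],[35,10],[37,0],[38,6],[39,10],[41,19],[45,8],[49,2],[50,0]]
[[3,20],[5,0],[6,2],[8,0],[30,20],[31,0],[35,10],[37,0],[38,6],[39,10],[41,19],[45,8],[49,2],[50,0]]
[[2,20],[5,0],[6,2],[8,0],[30,20],[31,0],[35,10],[37,0],[38,6],[39,10],[41,19],[45,8],[49,2],[50,0]]
[[2,20],[5,0],[6,2],[8,0],[30,20],[31,0],[35,10],[37,0],[38,6],[39,10],[41,19],[45,8],[49,2],[50,0]]
[[2,20],[5,0],[6,2],[8,0],[30,20],[31,0],[35,10],[37,0],[38,6],[39,10],[41,19],[45,17],[49,2],[50,0]]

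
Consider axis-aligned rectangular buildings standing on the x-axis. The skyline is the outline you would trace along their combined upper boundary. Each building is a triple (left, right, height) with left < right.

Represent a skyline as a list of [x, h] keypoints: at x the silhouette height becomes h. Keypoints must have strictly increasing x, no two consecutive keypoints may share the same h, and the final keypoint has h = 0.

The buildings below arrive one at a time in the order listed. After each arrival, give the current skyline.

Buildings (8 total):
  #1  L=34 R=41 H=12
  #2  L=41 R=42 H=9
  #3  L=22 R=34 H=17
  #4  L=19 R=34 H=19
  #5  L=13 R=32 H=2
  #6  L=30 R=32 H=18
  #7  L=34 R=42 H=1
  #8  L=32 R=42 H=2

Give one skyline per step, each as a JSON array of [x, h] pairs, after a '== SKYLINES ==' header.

== SKYLINES ==
[[34,12],[41,0]]
[[34,12],[41,9],[42,0]]
[[22,17],[34,12],[41,9],[42,0]]
[[19,19],[34,12],[41,9],[42,0]]
[[13,2],[19,19],[34,12],[41,9],[42,0]]
[[13,2],[19,19],[34,12],[41,9],[42,0]]
[[13,2],[19,19],[34,12],[41,9],[42,0]]
[[13,2],[19,19],[34,12],[41,9],[42,0]]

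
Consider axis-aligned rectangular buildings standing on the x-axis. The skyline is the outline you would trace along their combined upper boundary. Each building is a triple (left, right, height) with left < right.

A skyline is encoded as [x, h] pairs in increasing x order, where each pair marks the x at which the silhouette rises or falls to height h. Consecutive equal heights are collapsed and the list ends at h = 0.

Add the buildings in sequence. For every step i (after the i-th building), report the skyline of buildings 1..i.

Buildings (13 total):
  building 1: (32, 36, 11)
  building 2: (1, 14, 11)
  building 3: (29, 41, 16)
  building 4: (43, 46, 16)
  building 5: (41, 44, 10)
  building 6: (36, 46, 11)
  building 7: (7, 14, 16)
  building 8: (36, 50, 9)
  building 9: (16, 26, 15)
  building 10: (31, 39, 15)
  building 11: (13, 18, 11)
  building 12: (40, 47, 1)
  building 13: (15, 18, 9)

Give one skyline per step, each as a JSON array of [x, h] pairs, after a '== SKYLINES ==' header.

== SKYLINES ==
[[32,11],[36,0]]
[[1,11],[14,0],[32,11],[36,0]]
[[1,11],[14,0],[29,16],[41,0]]
[[1,11],[14,0],[29,16],[41,0],[43,16],[46,0]]
[[1,11],[14,0],[29,16],[41,10],[43,16],[46,0]]
[[1,11],[14,0],[29,16],[41,11],[43,16],[46,0]]
[[1,11],[7,16],[14,0],[29,16],[41,11],[43,16],[46,0]]
[[1,11],[7,16],[14,0],[29,16],[41,11],[43,16],[46,9],[50,0]]
[[1,11],[7,16],[14,0],[16,15],[26,0],[29,16],[41,11],[43,16],[46,9],[50,0]]
[[1,11],[7,16],[14,0],[16,15],[26,0],[29,16],[41,11],[43,16],[46,9],[50,0]]
[[1,11],[7,16],[14,11],[16,15],[26,0],[29,16],[41,11],[43,16],[46,9],[50,0]]
[[1,11],[7,16],[14,11],[16,15],[26,0],[29,16],[41,11],[43,16],[46,9],[50,0]]
[[1,11],[7,16],[14,11],[16,15],[26,0],[29,16],[41,11],[43,16],[46,9],[50,0]]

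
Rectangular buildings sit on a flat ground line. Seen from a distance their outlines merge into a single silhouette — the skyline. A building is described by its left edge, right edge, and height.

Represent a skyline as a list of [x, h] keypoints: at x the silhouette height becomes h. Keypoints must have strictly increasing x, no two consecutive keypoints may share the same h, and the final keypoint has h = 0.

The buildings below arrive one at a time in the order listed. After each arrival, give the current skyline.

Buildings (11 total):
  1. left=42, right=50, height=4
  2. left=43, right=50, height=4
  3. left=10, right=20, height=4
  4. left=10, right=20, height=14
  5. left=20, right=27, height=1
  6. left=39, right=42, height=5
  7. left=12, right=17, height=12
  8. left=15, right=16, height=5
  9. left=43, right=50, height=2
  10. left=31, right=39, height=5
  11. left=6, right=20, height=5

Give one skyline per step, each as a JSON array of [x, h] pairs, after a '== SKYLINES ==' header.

== SKYLINES ==
[[42,4],[50,0]]
[[42,4],[50,0]]
[[10,4],[20,0],[42,4],[50,0]]
[[10,14],[20,0],[42,4],[50,0]]
[[10,14],[20,1],[27,0],[42,4],[50,0]]
[[10,14],[20,1],[27,0],[39,5],[42,4],[50,0]]
[[10,14],[20,1],[27,0],[39,5],[42,4],[50,0]]
[[10,14],[20,1],[27,0],[39,5],[42,4],[50,0]]
[[10,14],[20,1],[27,0],[39,5],[42,4],[50,0]]
[[10,14],[20,1],[27,0],[31,5],[42,4],[50,0]]
[[6,5],[10,14],[20,1],[27,0],[31,5],[42,4],[50,0]]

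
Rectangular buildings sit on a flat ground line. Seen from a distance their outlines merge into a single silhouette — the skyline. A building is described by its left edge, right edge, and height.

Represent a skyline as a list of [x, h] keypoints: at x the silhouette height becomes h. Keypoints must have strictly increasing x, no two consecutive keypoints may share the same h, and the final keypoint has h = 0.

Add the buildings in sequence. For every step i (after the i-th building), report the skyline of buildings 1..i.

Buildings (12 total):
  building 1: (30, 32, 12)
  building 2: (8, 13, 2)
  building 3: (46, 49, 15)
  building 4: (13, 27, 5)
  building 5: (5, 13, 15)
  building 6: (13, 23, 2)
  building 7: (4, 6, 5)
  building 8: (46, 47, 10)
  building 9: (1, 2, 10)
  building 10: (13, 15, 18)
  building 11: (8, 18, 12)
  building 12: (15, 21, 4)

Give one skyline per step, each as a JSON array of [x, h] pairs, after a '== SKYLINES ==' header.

== SKYLINES ==
[[30,12],[32,0]]
[[8,2],[13,0],[30,12],[32,0]]
[[8,2],[13,0],[30,12],[32,0],[46,15],[49,0]]
[[8,2],[13,5],[27,0],[30,12],[32,0],[46,15],[49,0]]
[[5,15],[13,5],[27,0],[30,12],[32,0],[46,15],[49,0]]
[[5,15],[13,5],[27,0],[30,12],[32,0],[46,15],[49,0]]
[[4,5],[5,15],[13,5],[27,0],[30,12],[32,0],[46,15],[49,0]]
[[4,5],[5,15],[13,5],[27,0],[30,12],[32,0],[46,15],[49,0]]
[[1,10],[2,0],[4,5],[5,15],[13,5],[27,0],[30,12],[32,0],[46,15],[49,0]]
[[1,10],[2,0],[4,5],[5,15],[13,18],[15,5],[27,0],[30,12],[32,0],[46,15],[49,0]]
[[1,10],[2,0],[4,5],[5,15],[13,18],[15,12],[18,5],[27,0],[30,12],[32,0],[46,15],[49,0]]
[[1,10],[2,0],[4,5],[5,15],[13,18],[15,12],[18,5],[27,0],[30,12],[32,0],[46,15],[49,0]]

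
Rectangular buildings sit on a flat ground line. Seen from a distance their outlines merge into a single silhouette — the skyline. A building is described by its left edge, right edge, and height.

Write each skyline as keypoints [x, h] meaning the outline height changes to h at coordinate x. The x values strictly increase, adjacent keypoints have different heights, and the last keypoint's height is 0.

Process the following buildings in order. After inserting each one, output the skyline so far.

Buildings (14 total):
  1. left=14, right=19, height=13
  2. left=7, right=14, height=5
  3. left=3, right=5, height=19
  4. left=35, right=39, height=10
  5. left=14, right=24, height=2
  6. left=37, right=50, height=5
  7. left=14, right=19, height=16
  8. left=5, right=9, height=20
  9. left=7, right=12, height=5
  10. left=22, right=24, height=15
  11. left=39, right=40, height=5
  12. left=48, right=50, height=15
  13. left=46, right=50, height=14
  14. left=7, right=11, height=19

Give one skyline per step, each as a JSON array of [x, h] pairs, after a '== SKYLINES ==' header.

== SKYLINES ==
[[14,13],[19,0]]
[[7,5],[14,13],[19,0]]
[[3,19],[5,0],[7,5],[14,13],[19,0]]
[[3,19],[5,0],[7,5],[14,13],[19,0],[35,10],[39,0]]
[[3,19],[5,0],[7,5],[14,13],[19,2],[24,0],[35,10],[39,0]]
[[3,19],[5,0],[7,5],[14,13],[19,2],[24,0],[35,10],[39,5],[50,0]]
[[3,19],[5,0],[7,5],[14,16],[19,2],[24,0],[35,10],[39,5],[50,0]]
[[3,19],[5,20],[9,5],[14,16],[19,2],[24,0],[35,10],[39,5],[50,0]]
[[3,19],[5,20],[9,5],[14,16],[19,2],[24,0],[35,10],[39,5],[50,0]]
[[3,19],[5,20],[9,5],[14,16],[19,2],[22,15],[24,0],[35,10],[39,5],[50,0]]
[[3,19],[5,20],[9,5],[14,16],[19,2],[22,15],[24,0],[35,10],[39,5],[50,0]]
[[3,19],[5,20],[9,5],[14,16],[19,2],[22,15],[24,0],[35,10],[39,5],[48,15],[50,0]]
[[3,19],[5,20],[9,5],[14,16],[19,2],[22,15],[24,0],[35,10],[39,5],[46,14],[48,15],[50,0]]
[[3,19],[5,20],[9,19],[11,5],[14,16],[19,2],[22,15],[24,0],[35,10],[39,5],[46,14],[48,15],[50,0]]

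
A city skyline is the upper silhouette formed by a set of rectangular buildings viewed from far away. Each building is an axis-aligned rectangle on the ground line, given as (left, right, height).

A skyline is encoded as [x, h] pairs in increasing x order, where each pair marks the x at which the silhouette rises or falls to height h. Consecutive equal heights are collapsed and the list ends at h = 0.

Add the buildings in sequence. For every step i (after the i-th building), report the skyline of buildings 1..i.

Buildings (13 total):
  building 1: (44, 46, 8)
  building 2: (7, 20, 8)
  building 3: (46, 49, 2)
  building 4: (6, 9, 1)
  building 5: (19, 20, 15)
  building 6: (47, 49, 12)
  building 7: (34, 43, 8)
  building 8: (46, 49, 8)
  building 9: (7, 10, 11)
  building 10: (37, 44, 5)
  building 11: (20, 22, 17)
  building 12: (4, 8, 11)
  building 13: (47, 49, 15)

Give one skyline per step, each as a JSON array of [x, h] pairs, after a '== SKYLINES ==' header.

== SKYLINES ==
[[44,8],[46,0]]
[[7,8],[20,0],[44,8],[46,0]]
[[7,8],[20,0],[44,8],[46,2],[49,0]]
[[6,1],[7,8],[20,0],[44,8],[46,2],[49,0]]
[[6,1],[7,8],[19,15],[20,0],[44,8],[46,2],[49,0]]
[[6,1],[7,8],[19,15],[20,0],[44,8],[46,2],[47,12],[49,0]]
[[6,1],[7,8],[19,15],[20,0],[34,8],[43,0],[44,8],[46,2],[47,12],[49,0]]
[[6,1],[7,8],[19,15],[20,0],[34,8],[43,0],[44,8],[47,12],[49,0]]
[[6,1],[7,11],[10,8],[19,15],[20,0],[34,8],[43,0],[44,8],[47,12],[49,0]]
[[6,1],[7,11],[10,8],[19,15],[20,0],[34,8],[43,5],[44,8],[47,12],[49,0]]
[[6,1],[7,11],[10,8],[19,15],[20,17],[22,0],[34,8],[43,5],[44,8],[47,12],[49,0]]
[[4,11],[10,8],[19,15],[20,17],[22,0],[34,8],[43,5],[44,8],[47,12],[49,0]]
[[4,11],[10,8],[19,15],[20,17],[22,0],[34,8],[43,5],[44,8],[47,15],[49,0]]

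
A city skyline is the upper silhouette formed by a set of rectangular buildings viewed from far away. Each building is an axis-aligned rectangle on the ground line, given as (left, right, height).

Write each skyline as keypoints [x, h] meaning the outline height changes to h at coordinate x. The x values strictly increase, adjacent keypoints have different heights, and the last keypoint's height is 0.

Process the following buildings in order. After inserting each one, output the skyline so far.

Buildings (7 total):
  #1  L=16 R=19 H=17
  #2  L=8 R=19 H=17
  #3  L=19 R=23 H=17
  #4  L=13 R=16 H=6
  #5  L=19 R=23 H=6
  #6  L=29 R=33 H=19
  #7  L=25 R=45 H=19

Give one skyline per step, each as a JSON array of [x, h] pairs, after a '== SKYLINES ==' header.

== SKYLINES ==
[[16,17],[19,0]]
[[8,17],[19,0]]
[[8,17],[23,0]]
[[8,17],[23,0]]
[[8,17],[23,0]]
[[8,17],[23,0],[29,19],[33,0]]
[[8,17],[23,0],[25,19],[45,0]]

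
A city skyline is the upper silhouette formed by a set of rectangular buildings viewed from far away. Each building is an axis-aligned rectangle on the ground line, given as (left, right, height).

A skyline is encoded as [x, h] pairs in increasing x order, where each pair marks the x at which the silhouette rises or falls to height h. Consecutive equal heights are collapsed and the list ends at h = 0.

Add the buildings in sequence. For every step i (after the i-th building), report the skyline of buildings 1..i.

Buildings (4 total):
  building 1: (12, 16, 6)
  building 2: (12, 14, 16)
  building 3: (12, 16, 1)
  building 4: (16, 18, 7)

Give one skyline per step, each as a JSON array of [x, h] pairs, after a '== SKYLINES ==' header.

== SKYLINES ==
[[12,6],[16,0]]
[[12,16],[14,6],[16,0]]
[[12,16],[14,6],[16,0]]
[[12,16],[14,6],[16,7],[18,0]]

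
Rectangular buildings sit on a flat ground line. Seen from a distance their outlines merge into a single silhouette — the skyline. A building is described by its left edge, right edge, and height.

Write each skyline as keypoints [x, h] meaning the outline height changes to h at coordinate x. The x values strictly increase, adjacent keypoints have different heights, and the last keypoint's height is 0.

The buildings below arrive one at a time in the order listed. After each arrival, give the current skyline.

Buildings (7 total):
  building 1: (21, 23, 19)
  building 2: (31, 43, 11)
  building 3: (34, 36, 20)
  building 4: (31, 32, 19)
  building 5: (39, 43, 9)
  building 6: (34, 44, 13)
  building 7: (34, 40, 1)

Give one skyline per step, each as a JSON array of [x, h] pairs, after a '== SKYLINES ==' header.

== SKYLINES ==
[[21,19],[23,0]]
[[21,19],[23,0],[31,11],[43,0]]
[[21,19],[23,0],[31,11],[34,20],[36,11],[43,0]]
[[21,19],[23,0],[31,19],[32,11],[34,20],[36,11],[43,0]]
[[21,19],[23,0],[31,19],[32,11],[34,20],[36,11],[43,0]]
[[21,19],[23,0],[31,19],[32,11],[34,20],[36,13],[44,0]]
[[21,19],[23,0],[31,19],[32,11],[34,20],[36,13],[44,0]]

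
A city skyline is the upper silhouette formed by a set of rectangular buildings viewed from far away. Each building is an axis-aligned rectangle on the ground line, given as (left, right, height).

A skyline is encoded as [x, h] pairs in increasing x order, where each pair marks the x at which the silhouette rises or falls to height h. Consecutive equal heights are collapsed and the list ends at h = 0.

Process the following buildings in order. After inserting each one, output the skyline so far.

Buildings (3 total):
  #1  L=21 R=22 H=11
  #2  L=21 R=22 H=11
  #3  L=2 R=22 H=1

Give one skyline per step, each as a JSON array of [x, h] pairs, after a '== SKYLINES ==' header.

== SKYLINES ==
[[21,11],[22,0]]
[[21,11],[22,0]]
[[2,1],[21,11],[22,0]]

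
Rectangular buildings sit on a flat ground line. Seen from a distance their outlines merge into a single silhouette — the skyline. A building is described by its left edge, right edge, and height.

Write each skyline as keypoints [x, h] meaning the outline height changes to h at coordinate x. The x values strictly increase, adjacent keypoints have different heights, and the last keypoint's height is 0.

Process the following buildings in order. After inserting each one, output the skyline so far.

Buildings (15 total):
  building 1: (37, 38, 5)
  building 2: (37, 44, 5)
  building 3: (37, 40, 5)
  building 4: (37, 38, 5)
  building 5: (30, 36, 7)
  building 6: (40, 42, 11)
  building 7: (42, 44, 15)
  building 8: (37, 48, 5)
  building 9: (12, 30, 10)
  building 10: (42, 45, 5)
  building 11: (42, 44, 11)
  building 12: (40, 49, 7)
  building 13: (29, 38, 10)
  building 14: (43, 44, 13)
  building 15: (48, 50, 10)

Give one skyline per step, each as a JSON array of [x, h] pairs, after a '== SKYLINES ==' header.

== SKYLINES ==
[[37,5],[38,0]]
[[37,5],[44,0]]
[[37,5],[44,0]]
[[37,5],[44,0]]
[[30,7],[36,0],[37,5],[44,0]]
[[30,7],[36,0],[37,5],[40,11],[42,5],[44,0]]
[[30,7],[36,0],[37,5],[40,11],[42,15],[44,0]]
[[30,7],[36,0],[37,5],[40,11],[42,15],[44,5],[48,0]]
[[12,10],[30,7],[36,0],[37,5],[40,11],[42,15],[44,5],[48,0]]
[[12,10],[30,7],[36,0],[37,5],[40,11],[42,15],[44,5],[48,0]]
[[12,10],[30,7],[36,0],[37,5],[40,11],[42,15],[44,5],[48,0]]
[[12,10],[30,7],[36,0],[37,5],[40,11],[42,15],[44,7],[49,0]]
[[12,10],[38,5],[40,11],[42,15],[44,7],[49,0]]
[[12,10],[38,5],[40,11],[42,15],[44,7],[49,0]]
[[12,10],[38,5],[40,11],[42,15],[44,7],[48,10],[50,0]]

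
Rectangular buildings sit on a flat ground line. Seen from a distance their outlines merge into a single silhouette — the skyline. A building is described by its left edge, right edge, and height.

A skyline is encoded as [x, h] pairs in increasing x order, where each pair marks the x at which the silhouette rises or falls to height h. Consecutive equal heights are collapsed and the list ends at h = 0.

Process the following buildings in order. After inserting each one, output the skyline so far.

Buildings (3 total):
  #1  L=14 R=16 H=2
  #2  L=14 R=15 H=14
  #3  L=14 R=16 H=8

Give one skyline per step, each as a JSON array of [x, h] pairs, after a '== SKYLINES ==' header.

== SKYLINES ==
[[14,2],[16,0]]
[[14,14],[15,2],[16,0]]
[[14,14],[15,8],[16,0]]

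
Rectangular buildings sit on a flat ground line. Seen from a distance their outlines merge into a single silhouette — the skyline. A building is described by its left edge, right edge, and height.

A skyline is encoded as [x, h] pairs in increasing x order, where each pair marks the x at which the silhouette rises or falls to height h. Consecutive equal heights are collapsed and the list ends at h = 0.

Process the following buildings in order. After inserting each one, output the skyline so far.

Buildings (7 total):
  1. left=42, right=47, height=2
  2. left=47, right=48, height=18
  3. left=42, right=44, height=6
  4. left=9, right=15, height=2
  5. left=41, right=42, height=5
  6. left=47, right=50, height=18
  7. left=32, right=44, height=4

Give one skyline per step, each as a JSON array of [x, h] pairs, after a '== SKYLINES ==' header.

== SKYLINES ==
[[42,2],[47,0]]
[[42,2],[47,18],[48,0]]
[[42,6],[44,2],[47,18],[48,0]]
[[9,2],[15,0],[42,6],[44,2],[47,18],[48,0]]
[[9,2],[15,0],[41,5],[42,6],[44,2],[47,18],[48,0]]
[[9,2],[15,0],[41,5],[42,6],[44,2],[47,18],[50,0]]
[[9,2],[15,0],[32,4],[41,5],[42,6],[44,2],[47,18],[50,0]]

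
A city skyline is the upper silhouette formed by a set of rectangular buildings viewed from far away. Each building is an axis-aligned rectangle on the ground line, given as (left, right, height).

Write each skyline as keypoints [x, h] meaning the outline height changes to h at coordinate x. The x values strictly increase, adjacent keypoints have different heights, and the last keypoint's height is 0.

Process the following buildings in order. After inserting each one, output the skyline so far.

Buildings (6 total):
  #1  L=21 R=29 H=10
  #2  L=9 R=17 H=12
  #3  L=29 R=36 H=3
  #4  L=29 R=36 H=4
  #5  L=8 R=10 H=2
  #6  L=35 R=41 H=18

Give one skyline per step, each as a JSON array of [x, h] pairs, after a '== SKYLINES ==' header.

== SKYLINES ==
[[21,10],[29,0]]
[[9,12],[17,0],[21,10],[29,0]]
[[9,12],[17,0],[21,10],[29,3],[36,0]]
[[9,12],[17,0],[21,10],[29,4],[36,0]]
[[8,2],[9,12],[17,0],[21,10],[29,4],[36,0]]
[[8,2],[9,12],[17,0],[21,10],[29,4],[35,18],[41,0]]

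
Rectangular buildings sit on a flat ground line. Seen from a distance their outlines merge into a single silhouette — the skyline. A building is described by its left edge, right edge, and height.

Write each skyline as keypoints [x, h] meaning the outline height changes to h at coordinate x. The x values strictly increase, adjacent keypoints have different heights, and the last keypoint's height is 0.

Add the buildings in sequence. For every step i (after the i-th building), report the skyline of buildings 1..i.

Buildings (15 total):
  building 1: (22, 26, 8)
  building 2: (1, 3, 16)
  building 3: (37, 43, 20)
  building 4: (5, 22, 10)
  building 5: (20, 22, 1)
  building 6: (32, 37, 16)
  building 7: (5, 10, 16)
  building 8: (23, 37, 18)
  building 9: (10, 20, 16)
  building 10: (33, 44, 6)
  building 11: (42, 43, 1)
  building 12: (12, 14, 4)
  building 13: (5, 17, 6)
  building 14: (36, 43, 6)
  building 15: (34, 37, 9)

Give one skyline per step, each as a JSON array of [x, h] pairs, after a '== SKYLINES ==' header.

== SKYLINES ==
[[22,8],[26,0]]
[[1,16],[3,0],[22,8],[26,0]]
[[1,16],[3,0],[22,8],[26,0],[37,20],[43,0]]
[[1,16],[3,0],[5,10],[22,8],[26,0],[37,20],[43,0]]
[[1,16],[3,0],[5,10],[22,8],[26,0],[37,20],[43,0]]
[[1,16],[3,0],[5,10],[22,8],[26,0],[32,16],[37,20],[43,0]]
[[1,16],[3,0],[5,16],[10,10],[22,8],[26,0],[32,16],[37,20],[43,0]]
[[1,16],[3,0],[5,16],[10,10],[22,8],[23,18],[37,20],[43,0]]
[[1,16],[3,0],[5,16],[20,10],[22,8],[23,18],[37,20],[43,0]]
[[1,16],[3,0],[5,16],[20,10],[22,8],[23,18],[37,20],[43,6],[44,0]]
[[1,16],[3,0],[5,16],[20,10],[22,8],[23,18],[37,20],[43,6],[44,0]]
[[1,16],[3,0],[5,16],[20,10],[22,8],[23,18],[37,20],[43,6],[44,0]]
[[1,16],[3,0],[5,16],[20,10],[22,8],[23,18],[37,20],[43,6],[44,0]]
[[1,16],[3,0],[5,16],[20,10],[22,8],[23,18],[37,20],[43,6],[44,0]]
[[1,16],[3,0],[5,16],[20,10],[22,8],[23,18],[37,20],[43,6],[44,0]]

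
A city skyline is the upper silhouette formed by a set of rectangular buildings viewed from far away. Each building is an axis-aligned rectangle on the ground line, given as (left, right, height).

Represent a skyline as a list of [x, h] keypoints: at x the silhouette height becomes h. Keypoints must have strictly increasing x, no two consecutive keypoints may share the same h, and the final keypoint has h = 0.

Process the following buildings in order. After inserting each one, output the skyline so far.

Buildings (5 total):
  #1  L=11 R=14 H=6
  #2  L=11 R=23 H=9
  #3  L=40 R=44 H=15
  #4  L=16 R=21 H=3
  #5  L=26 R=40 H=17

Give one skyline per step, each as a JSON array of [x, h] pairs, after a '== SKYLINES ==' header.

== SKYLINES ==
[[11,6],[14,0]]
[[11,9],[23,0]]
[[11,9],[23,0],[40,15],[44,0]]
[[11,9],[23,0],[40,15],[44,0]]
[[11,9],[23,0],[26,17],[40,15],[44,0]]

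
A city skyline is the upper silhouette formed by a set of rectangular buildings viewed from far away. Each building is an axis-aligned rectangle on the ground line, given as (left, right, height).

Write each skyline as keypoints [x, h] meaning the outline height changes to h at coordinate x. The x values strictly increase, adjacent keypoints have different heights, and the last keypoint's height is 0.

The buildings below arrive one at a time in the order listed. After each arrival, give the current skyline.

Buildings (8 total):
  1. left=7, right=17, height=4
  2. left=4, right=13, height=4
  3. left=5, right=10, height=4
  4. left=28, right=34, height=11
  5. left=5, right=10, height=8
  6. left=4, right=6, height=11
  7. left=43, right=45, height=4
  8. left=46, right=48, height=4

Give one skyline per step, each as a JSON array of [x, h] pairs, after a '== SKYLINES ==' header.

== SKYLINES ==
[[7,4],[17,0]]
[[4,4],[17,0]]
[[4,4],[17,0]]
[[4,4],[17,0],[28,11],[34,0]]
[[4,4],[5,8],[10,4],[17,0],[28,11],[34,0]]
[[4,11],[6,8],[10,4],[17,0],[28,11],[34,0]]
[[4,11],[6,8],[10,4],[17,0],[28,11],[34,0],[43,4],[45,0]]
[[4,11],[6,8],[10,4],[17,0],[28,11],[34,0],[43,4],[45,0],[46,4],[48,0]]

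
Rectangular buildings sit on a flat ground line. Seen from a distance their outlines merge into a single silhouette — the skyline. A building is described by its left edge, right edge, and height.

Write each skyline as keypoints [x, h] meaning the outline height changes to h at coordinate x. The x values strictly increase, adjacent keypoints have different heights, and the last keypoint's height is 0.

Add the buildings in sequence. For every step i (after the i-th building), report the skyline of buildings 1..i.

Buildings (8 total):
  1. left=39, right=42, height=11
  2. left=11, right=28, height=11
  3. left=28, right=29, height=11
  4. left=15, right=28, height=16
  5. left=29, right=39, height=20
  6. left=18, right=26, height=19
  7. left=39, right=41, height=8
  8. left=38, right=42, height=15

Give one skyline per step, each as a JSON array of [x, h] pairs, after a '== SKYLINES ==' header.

== SKYLINES ==
[[39,11],[42,0]]
[[11,11],[28,0],[39,11],[42,0]]
[[11,11],[29,0],[39,11],[42,0]]
[[11,11],[15,16],[28,11],[29,0],[39,11],[42,0]]
[[11,11],[15,16],[28,11],[29,20],[39,11],[42,0]]
[[11,11],[15,16],[18,19],[26,16],[28,11],[29,20],[39,11],[42,0]]
[[11,11],[15,16],[18,19],[26,16],[28,11],[29,20],[39,11],[42,0]]
[[11,11],[15,16],[18,19],[26,16],[28,11],[29,20],[39,15],[42,0]]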